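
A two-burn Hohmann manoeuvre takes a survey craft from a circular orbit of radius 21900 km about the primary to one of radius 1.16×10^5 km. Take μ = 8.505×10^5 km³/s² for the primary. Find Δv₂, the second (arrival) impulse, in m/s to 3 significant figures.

Δv₂ = 1180 m/s

The Hohmann ellipse has a_t = (r₁ + r₂)/2 = 68950 km.
Circular speed at r = 1.160×10^5 km: v_c = √(μ/r) = 2.708 km/s.
Transfer-orbit speed at the same r (vis-viva, a = a_t): v_t = √[μ(2/r − 1/a_t)] = 1.526 km/s.
Δv₂ = |v_t − v_c| = |1.526 − 2.708| = 1.182 km/s.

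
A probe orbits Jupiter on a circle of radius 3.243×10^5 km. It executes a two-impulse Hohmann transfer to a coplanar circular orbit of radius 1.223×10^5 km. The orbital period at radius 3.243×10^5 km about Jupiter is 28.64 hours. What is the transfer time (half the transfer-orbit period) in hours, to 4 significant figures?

From Kepler's third law T² = 4π²r³/μ at r = 3.243×10^5 km, T = 28.64 hours = 28.64 × 3600 s = 1.03104×10^5 s: μ = 4π²r³/T² = 1.26663×10^8 km³/s².
Transfer-ellipse semi-major axis a_t = (r₁ + r₂)/2 = (3.243×10^5 + 1.223×10^5)/2 = 2.233×10^5 km.
Half the transfer-orbit period gives t = π√(a_t³/μ) = 29455 s.
Converting: 29455 s ÷ 3600 s/hour = 8.182 hours.

t = 8.182 hours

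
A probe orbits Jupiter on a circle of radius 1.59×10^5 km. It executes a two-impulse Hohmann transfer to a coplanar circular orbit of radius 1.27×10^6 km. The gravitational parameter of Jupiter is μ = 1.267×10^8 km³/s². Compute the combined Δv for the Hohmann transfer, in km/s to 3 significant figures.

Δv = 14.7 km/s

Transfer-ellipse semi-major axis a_t = (r₁ + r₂)/2 = (1.590×10^5 + 1.270×10^6)/2 = 7.145×10^5 km.
Circular speed at r₁: v₁ = √(μ/r₁) = √(1.267×10^8/1.590×10^5) = 28.229 km/s.
On the transfer ellipse at r₁, vis-viva equation gives v_p = √[μ(2/r₁ − 1/a_t)] = 37.635 km/s.
First burn Δv₁ = |v_p − v₁| = 9.406 km/s.
At r₂, v₂ = √(μ/r₂) = 9.988 km/s.
Transfer-orbit speed at r₂: v_a = √[μ(2/r₂ − 1/a_t)] = 4.712 km/s.
Second burn Δv₂ = |v₂ − v_a| = 5.276 km/s.
Δv = Δv₁ + Δv₂ = 9.406 + 5.276 = 14.68 km/s.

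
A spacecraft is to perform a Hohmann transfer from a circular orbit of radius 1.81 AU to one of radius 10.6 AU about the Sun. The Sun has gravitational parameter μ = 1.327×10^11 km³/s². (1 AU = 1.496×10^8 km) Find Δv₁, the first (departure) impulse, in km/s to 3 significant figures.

Δv₁ = 6.80 km/s

In km: r₁ = 1.81 × 1.496×10^8 = 2.70776×10^8 km; r₂ = 10.6 × 1.496×10^8 = 1.58576×10^9 km.
Transfer-ellipse semi-major axis a_t = (r₁ + r₂)/2 = (2.70776×10^8 + 1.58576×10^9)/2 = 9.28268×10^8 km.
Circular speed at r = 2.70776×10^8 km: v_c = √(μ/r) = 22.1376 km/s.
Transfer-orbit speed at the same r (vis-viva, a = a_t): v_t = √[μ(2/r − 1/a_t)] = 28.9343 km/s.
Δv₁ = |v_t − v_c| = |28.9343 − 22.1376| = 6.797 km/s.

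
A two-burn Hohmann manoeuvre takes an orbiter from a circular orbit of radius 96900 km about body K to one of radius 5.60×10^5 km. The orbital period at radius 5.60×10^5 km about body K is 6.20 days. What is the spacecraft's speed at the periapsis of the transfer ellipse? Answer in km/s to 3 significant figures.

From Kepler's third law T² = 4π²r³/μ at r = 5.60×10^5 km, T = 6.20 days = 6.20 × 86400 s = 5.3568×10^5 s: μ = 4π²r³/T² = 2.41609×10^7 km³/s².
Transfer-ellipse semi-major axis a_t = (r₁ + r₂)/2 = (96900 + 5.600×10^5)/2 = 3.2845×10^5 km.
The periapsis of the transfer ellipse is at r = 96900 km.
From the vis-viva equation, v = √[μ(2/r − 1/a_t)] = 20.62 km/s.

v = 20.6 km/s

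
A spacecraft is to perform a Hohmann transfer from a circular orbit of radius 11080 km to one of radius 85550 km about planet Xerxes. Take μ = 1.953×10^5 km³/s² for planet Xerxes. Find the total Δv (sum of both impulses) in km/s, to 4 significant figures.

Transfer-ellipse semi-major axis a_t = (r₁ + r₂)/2 = (11080 + 85550)/2 = 48315 km.
At r₁ the circular-orbit speed is v₁ = √(μ/r₁) = 4.198375 km/s.
Transfer-orbit speed at r₁ (vis-viva equation): v_p = √[μ(2/r₁ − 1/a_t)] = 5.586634 km/s.
First burn Δv₁ = |v_p − v₁| = 1.3883 km/s.
Circular speed at r₂: v₂ = √(μ/r₂) = 1.51092 km/s.
Transfer-orbit speed at r₂: v_a = √[μ(2/r₂ − 1/a_t)] = 0.723552 km/s.
Second burn Δv₂ = |v₂ − v_a| = 0.78737 km/s.
Total Δv = Δv₁ + Δv₂ = 2.176 km/s.

Δv = 2.176 km/s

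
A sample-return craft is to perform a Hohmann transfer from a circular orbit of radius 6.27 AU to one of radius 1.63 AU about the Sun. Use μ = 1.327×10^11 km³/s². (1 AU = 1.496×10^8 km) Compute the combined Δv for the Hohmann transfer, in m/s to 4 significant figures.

In km: r₁ = 6.27 × 1.496×10^8 = 9.37992×10^8 km; r₂ = 1.63 × 1.496×10^8 = 2.43848×10^8 km.
Semi-major axis of the transfer orbit: a_t = (9.37992×10^8 + 2.43848×10^8)/2 = 5.9092×10^8 km.
At r₁ the circular-orbit speed is v₁ = √(μ/r₁) = 11.8942 km/s.
On the transfer ellipse at r₁, v² = μ(2/r − 1/a) gives v_a = √[μ(2/r₁ − 1/a_t)] = 7.64066 km/s.
First burn Δv₁ = |v_a − v₁| = 4.254 km/s.
At r₂, v₂ = √(μ/r₂) = 23.328 km/s.
Transfer-orbit speed at r₂: v_p = √[μ(2/r₂ − 1/a_t)] = 29.391 km/s.
Second burn Δv₂ = |v₂ − v_p| = 6.063 km/s.
Δv = Δv₁ + Δv₂ = 4.254 + 6.063 = 10.32 km/s.

Δv = 10320 m/s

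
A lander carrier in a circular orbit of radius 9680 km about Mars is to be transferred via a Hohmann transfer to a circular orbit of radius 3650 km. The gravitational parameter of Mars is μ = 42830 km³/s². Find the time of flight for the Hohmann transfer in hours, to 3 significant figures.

t = 2.29 hours

Semi-major axis of the transfer orbit: a_t = (9680 + 3650)/2 = 6665 km.
Half the transfer-orbit period gives t = π√(a_t³/μ) = 8260 s.
Converting: 8260 s ÷ 3600 s/hour = 2.29 hours.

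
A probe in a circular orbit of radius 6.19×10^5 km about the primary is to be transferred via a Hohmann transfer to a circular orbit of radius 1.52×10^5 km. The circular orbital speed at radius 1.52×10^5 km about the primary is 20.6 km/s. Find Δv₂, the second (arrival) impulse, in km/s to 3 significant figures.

From the circular-orbit relation v² = μ/r at r = 1.52×10^5 km: μ = v²r = (20.6)² × 1.52×10^5 = 6.45027×10^7 km³/s².
Transfer-ellipse semi-major axis a_t = (r₁ + r₂)/2 = (6.190×10^5 + 1.520×10^5)/2 = 3.855×10^5 km.
Circular speed at r = 1.520×10^5 km: v_c = √(μ/r) = 20.600 km/s.
Transfer-orbit speed at the same r (vis-viva, a = a_t): v_t = √[μ(2/r − 1/a_t)] = 26.104 km/s.
Δv₂ = |v_t − v_c| = |26.104 − 20.600| = 5.504 km/s.

Δv₂ = 5.50 km/s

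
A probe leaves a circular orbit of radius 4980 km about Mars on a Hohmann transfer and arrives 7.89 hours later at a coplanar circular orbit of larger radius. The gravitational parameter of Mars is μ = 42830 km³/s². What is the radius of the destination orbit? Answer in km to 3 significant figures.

Transfer time t = 7.89 hours = 28404 s, and t = π√(a_t³/μ).
So a_t = (μ t²/π²)^(1/3) = (42830 × (28404)² / π²)^(1/3) = 15185 km.
Since a_t = (r₁ + r₂)/2, r₂ = 2a_t − r₁ = 2×15185 − 4980 = 25390 km.

r₂ = 25400 km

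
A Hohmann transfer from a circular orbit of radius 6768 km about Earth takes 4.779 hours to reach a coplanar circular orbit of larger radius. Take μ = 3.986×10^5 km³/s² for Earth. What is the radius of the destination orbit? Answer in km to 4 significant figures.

r₂ = 38960 km

Transfer time t = 4.779 hours = 17204.4 s, and t = π√(a_t³/μ).
So a_t = (μ t²/π²)^(1/3) = (3.986×10^5 × (17204.4)² / π²)^(1/3) = 22865 km.
Since a_t = (r₁ + r₂)/2, r₂ = 2a_t − r₁ = 2×22865 − 6768 = 38962 km.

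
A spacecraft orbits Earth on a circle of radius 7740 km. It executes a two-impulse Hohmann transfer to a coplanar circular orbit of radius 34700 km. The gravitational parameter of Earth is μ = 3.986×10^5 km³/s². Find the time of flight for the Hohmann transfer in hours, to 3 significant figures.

t = 4.27 hours

The Hohmann ellipse has a_t = (r₁ + r₂)/2 = 21220 km.
Half the transfer-orbit period gives t = π√(a_t³/μ) = 15380 s.
Converting: 15380 s ÷ 3600 s/hour = 4.27 hours.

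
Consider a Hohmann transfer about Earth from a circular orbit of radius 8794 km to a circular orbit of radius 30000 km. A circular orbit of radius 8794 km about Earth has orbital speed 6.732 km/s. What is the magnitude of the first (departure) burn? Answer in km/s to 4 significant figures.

From the circular-orbit relation v² = μ/r at r = 8794 km: μ = v²r = (6.732)² × 8794 = 3.98543×10^5 km³/s².
The Hohmann ellipse has a_t = (r₁ + r₂)/2 = 19397 km.
Circular speed at r = 8794 km: v_c = √(μ/r) = 6.732 km/s.
Vis-viva on the transfer ellipse at r = 8794 km gives v_t = √[μ(2/r − 1/a_t)] = 8.372 km/s.
Δv₁ = |v_t − v_c| = |8.372 − 6.732| = 1.640 km/s.

Δv₁ = 1.640 km/s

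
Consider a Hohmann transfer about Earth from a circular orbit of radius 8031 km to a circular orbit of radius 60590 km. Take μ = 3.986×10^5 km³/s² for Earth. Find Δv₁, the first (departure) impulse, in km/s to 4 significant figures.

The Hohmann ellipse has a_t = (r₁ + r₂)/2 = 34310.5 km.
On the circular orbit at r = 8031 km, v_c = √(μ/r) = 7.045 km/s.
Vis-viva on the transfer ellipse at r = 8031 km gives v_t = √[μ(2/r − 1/a_t)] = 9.362 km/s.
Δv₁ = |v_t − v_c| = |9.362 − 7.045| = 2.317 km/s.

Δv₁ = 2.317 km/s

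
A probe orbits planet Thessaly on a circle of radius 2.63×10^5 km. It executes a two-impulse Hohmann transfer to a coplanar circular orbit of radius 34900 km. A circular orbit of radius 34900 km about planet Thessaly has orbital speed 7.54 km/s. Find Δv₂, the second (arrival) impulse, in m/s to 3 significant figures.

From the circular-orbit relation v² = μ/r at r = 34900 km: μ = v²r = (7.54)² × 34900 = 1.98412×10^6 km³/s².
Transfer-ellipse semi-major axis a_t = (r₁ + r₂)/2 = (2.630×10^5 + 34900)/2 = 1.4895×10^5 km.
On the circular orbit at r = 34900 km, v_c = √(μ/r) = 7.5400 km/s.
Transfer-orbit speed at the same r (vis-viva, a = a_t): v_t = √[μ(2/r − 1/a_t)] = 10.019 km/s.
Δv₂ = |v_t − v_c| = |10.019 − 7.5400| = 2.479 km/s.

Δv₂ = 2480 m/s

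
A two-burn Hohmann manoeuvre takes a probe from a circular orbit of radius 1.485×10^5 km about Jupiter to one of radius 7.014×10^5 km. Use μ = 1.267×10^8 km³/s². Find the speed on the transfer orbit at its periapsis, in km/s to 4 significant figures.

Semi-major axis of the transfer orbit: a_t = (1.485×10^5 + 7.014×10^5)/2 = 4.2495×10^5 km.
At periapsis, r = 1.485×10^5 km.
Applying v² = μ(2/r − 1/a_t): v = 37.53 km/s.

v = 37.53 km/s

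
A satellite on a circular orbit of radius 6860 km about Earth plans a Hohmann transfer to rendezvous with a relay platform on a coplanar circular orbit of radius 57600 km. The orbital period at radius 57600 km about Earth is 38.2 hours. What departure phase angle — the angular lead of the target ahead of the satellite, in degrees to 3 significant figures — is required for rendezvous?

From Kepler's third law T² = 4π²r³/μ at r = 57600 km, T = 38.2 hours = 38.2 × 3600 s = 1.3752×10^5 s: μ = 4π²r³/T² = 3.98929×10^5 km³/s².
Semi-major axis of the transfer orbit: a_t = (6860 + 57600)/2 = 32230 km.
Transfer time t = π√(a_t³/μ) = 28780 s.
The target's mean motion on its circular orbit is ω₂ = √(μ/r₂³) = 4.569×10^-5 rad/s.
Angle swept by the target during transfer: ω₂·t = 1.315 rad = 75.34°.
Arrival is 180° from departure on the ellipse, so φ = 180° − 75.34° = 105°.

φ = 105°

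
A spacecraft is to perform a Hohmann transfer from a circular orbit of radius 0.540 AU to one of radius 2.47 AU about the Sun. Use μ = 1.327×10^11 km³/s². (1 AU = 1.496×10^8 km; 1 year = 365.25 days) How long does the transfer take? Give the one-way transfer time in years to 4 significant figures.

In km: r₁ = 0.540 × 1.496×10^8 = 8.0784×10^7 km; r₂ = 2.47 × 1.496×10^8 = 3.69512×10^8 km.
Transfer-ellipse semi-major axis a_t = (r₁ + r₂)/2 = (8.0784×10^7 + 3.69512×10^8)/2 = 2.25148×10^8 km.
Half the transfer-orbit period gives t = π√(a_t³/μ) = 2.9135×10^7 s.
Converting: 2.9135×10^7 s ÷ 3.15576×10^7 s/year (365.25 × 86400) = 0.9232 years.

t = 0.9232 years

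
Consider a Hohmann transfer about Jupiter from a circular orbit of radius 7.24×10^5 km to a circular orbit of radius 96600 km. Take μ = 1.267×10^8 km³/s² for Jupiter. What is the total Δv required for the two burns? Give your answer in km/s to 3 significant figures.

Δv = 18.7 km/s

The Hohmann ellipse has a_t = (r₁ + r₂)/2 = 4.103×10^5 km.
At r₁ the circular-orbit speed is v₁ = √(μ/r₁) = 13.229 km/s.
On the transfer ellipse at r₁, v² = μ(2/r − 1/a) gives v_a = √[μ(2/r₁ − 1/a_t)] = 6.4188 km/s.
First burn Δv₁ = |v_a − v₁| = 6.810 km/s.
At r₂, v₂ = √(μ/r₂) = 36.22 km/s.
Transfer-orbit speed at r₂: v_p = √[μ(2/r₂ − 1/a_t)] = 48.11 km/s.
Second burn Δv₂ = |v₂ − v_p| = 11.89 km/s.
Δv = Δv₁ + Δv₂ = 6.810 + 11.89 = 18.70 km/s.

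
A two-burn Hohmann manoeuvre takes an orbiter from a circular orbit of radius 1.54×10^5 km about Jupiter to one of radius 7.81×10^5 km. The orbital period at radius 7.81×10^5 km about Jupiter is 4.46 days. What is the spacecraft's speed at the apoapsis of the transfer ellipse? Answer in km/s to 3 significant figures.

v = 7.31 km/s

From Kepler's third law T² = 4π²r³/μ at r = 7.81×10^5 km, T = 4.46 days = 4.46 × 86400 s = 3.85344×10^5 s: μ = 4π²r³/T² = 1.26653×10^8 km³/s².
Transfer-ellipse semi-major axis a_t = (r₁ + r₂)/2 = (1.540×10^5 + 7.810×10^5)/2 = 4.675×10^5 km.
At apoapsis, r = 7.810×10^5 km.
Vis-viva: v = √[μ(2/r − 1/a_t)] = √[1.26653×10^8 × (2/7.810×10^5 − 1/4.675×10^5)] = 7.309 km/s.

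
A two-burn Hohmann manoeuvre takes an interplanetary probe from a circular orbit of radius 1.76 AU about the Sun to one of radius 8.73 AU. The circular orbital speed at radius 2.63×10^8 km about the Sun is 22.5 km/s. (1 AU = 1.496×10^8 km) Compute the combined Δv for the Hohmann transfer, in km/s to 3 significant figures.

From the circular-orbit relation v² = μ/r at r = 2.63×10^8 km: μ = v²r = (22.5)² × 2.63×10^8 = 1.33144×10^11 km³/s².
In km: r₁ = 1.76 × 1.496×10^8 = 2.63296×10^8 km; r₂ = 8.73 × 1.496×10^8 = 1.306008×10^9 km.
Semi-major axis of the transfer orbit: a_t = (2.63296×10^8 + 1.306008×10^9)/2 = 7.84652×10^8 km.
At r₁ the circular-orbit speed is v₁ = √(μ/r₁) = 22.4873 km/s.
On the transfer ellipse at r₁, vis-viva gives v_p = √[μ(2/r₁ − 1/a_t)] = 29.0117 km/s.
First burn Δv₁ = |v_p − v₁| = 6.524 km/s.
Circular speed at r₂: v₂ = √(μ/r₂) = 10.097 km/s.
Transfer-orbit speed at r₂: v_a = √[μ(2/r₂ − 1/a_t)] = 5.8489 km/s.
Second burn Δv₂ = |v₂ − v_a| = 4.248 km/s.
Total Δv = Δv₁ + Δv₂ = 10.77 km/s.

Δv = 10.8 km/s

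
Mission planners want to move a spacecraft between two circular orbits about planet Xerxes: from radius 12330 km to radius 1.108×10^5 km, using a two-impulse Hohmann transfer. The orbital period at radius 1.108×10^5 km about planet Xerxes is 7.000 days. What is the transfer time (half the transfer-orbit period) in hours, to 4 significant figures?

t = 34.79 hours

From Kepler's third law T² = 4π²r³/μ at r = 1.108×10^5 km, T = 7.000 days = 7.000 × 86400 s = 6.048×10^5 s: μ = 4π²r³/T² = 1.46810×10^5 km³/s².
The Hohmann ellipse has a_t = (r₁ + r₂)/2 = 61565 km.
Transfer time t = π√(a_t³/μ) = π√((61565)³ / 1.46810×10^5) = 1.2525×10^5 s.
Converting: 1.2525×10^5 s ÷ 3600 s/hour = 34.79 hours.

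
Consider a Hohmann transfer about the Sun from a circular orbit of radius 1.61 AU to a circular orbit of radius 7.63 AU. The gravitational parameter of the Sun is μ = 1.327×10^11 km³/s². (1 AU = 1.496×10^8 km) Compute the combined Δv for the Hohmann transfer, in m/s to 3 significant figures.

Δv = 11100 m/s

In km: r₁ = 1.61 × 1.496×10^8 = 2.40856×10^8 km; r₂ = 7.63 × 1.496×10^8 = 1.141448×10^9 km.
The Hohmann ellipse has a_t = (r₁ + r₂)/2 = 6.91152×10^8 km.
At r₁ the circular-orbit speed is v₁ = √(μ/r₁) = 23.4724 km/s.
On the transfer ellipse at r₁, vis-viva equation gives v_p = √[μ(2/r₁ − 1/a_t)] = 30.1646 km/s.
First burn Δv₁ = |v_p − v₁| = 6.692 km/s.
Circular speed at r₂: v₂ = √(μ/r₂) = 10.782 km/s.
Transfer-orbit speed at r₂: v_a = √[μ(2/r₂ − 1/a_t)] = 6.3650 km/s.
Second burn Δv₂ = |v₂ − v_a| = 4.417 km/s.
Total Δv = Δv₁ + Δv₂ = 11.11 km/s.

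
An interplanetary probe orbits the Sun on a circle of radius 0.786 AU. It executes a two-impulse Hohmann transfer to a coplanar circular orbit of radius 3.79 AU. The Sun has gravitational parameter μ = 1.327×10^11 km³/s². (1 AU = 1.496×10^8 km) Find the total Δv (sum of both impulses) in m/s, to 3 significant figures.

In km: r₁ = 0.786 × 1.496×10^8 = 1.175856×10^8 km; r₂ = 3.79 × 1.496×10^8 = 5.66984×10^8 km.
The Hohmann ellipse has a_t = (r₁ + r₂)/2 = 3.422848×10^8 km.
At r₁ the circular-orbit speed is v₁ = √(μ/r₁) = 33.5937 km/s.
Transfer-orbit speed at r₁ (vis-viva equation): v_p = √[μ(2/r₁ − 1/a_t)] = 43.2364 km/s.
First burn Δv₁ = |v_p − v₁| = 9.6427 km/s.
Circular speed at r₂: v₂ = √(μ/r₂) = 15.2985 km/s.
Transfer-orbit speed at r₂: v_a = √[μ(2/r₂ − 1/a_t)] = 8.96671 km/s.
Second burn Δv₂ = |v₂ − v_a| = 6.3318 km/s.
Total Δv = Δv₁ + Δv₂ = 15.97 km/s.

Δv = 16000 m/s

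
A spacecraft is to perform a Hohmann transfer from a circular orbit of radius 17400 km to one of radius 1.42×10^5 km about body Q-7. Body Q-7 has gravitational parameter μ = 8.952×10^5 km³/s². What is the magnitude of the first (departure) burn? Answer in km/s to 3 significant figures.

Semi-major axis of the transfer orbit: a_t = (17400 + 1.420×10^5)/2 = 79700 km.
Circular speed at r = 17400 km: v_c = √(μ/r) = 7.173 km/s.
Vis-viva on the transfer ellipse at r = 17400 km gives v_t = √[μ(2/r − 1/a_t)] = 9.574 km/s.
Δv₁ = |v_t − v_c| = |9.574 − 7.173| = 2.401 km/s.

Δv₁ = 2.40 km/s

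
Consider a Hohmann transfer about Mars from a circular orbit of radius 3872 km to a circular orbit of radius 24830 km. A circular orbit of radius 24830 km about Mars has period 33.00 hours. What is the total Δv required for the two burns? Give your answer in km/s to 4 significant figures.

From Kepler's third law T² = 4π²r³/μ at r = 24830 km, T = 33.00 hours = 33.00 × 3600 s = 1.188×10^5 s: μ = 4π²r³/T² = 42821.0 km³/s².
Semi-major axis of the transfer orbit: a_t = (3872 + 24830)/2 = 14351 km.
Circular speed at r₁: v₁ = √(μ/r₁) = √(42821.0/3872) = 3.3255 km/s.
Transfer-orbit speed at r₁ (vis-viva equation): v_p = √[μ(2/r₁ − 1/a_t)] = 4.3743 km/s.
First burn Δv₁ = |v_p − v₁| = 1.049 km/s.
Circular speed at r₂: v₂ = √(μ/r₂) = 1.3132 km/s.
Transfer-orbit speed at r₂: v_a = √[μ(2/r₂ − 1/a_t)] = 0.68213 km/s.
Second burn Δv₂ = |v₂ − v_a| = 0.6311 km/s.
Δv = Δv₁ + Δv₂ = 1.049 + 0.6311 = 1.680 km/s.

Δv = 1.680 km/s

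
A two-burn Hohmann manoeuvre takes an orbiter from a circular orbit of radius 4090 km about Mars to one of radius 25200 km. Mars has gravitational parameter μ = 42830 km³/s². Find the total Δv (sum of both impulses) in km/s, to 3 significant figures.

The Hohmann ellipse has a_t = (r₁ + r₂)/2 = 14645 km.
At r₁ the circular-orbit speed is v₁ = √(μ/r₁) = 3.236 km/s.
Transfer-orbit speed at r₁ (vis-viva): v_p = √[μ(2/r₁ − 1/a_t)] = 4.245 km/s.
First burn Δv₁ = |v_p − v₁| = 1.009 km/s.
At r₂, v₂ = √(μ/r₂) = 1.30369 km/s.
Transfer-orbit speed at r₂: v_a = √[μ(2/r₂ − 1/a_t)] = 0.688955 km/s.
Second burn Δv₂ = |v₂ − v_a| = 0.6147 km/s.
Δv = Δv₁ + Δv₂ = 1.009 + 0.6147 = 1.624 km/s.

Δv = 1.62 km/s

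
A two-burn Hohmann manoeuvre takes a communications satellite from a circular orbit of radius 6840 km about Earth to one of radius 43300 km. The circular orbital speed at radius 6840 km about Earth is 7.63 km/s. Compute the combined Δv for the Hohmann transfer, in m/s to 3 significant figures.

Δv = 3850 m/s

From the circular-orbit relation v² = μ/r at r = 6840 km: μ = v²r = (7.63)² × 6840 = 3.98204×10^5 km³/s².
Transfer-ellipse semi-major axis a_t = (r₁ + r₂)/2 = (6840 + 43300)/2 = 25070 km.
Circular speed at r₁: v₁ = √(μ/r₁) = √(3.98204×10^5/6840) = 7.6300 km/s.
Transfer-orbit speed at r₁ (vis-viva): v_p = √[μ(2/r₁ − 1/a_t)] = 10.027 km/s.
First burn Δv₁ = |v_p − v₁| = 2.397 km/s.
At r₂, v₂ = √(μ/r₂) = 3.033 km/s.
Transfer-orbit speed at r₂: v_a = √[μ(2/r₂ − 1/a_t)] = 1.584 km/s.
Second burn Δv₂ = |v₂ − v_a| = 1.449 km/s.
Total Δv = Δv₁ + Δv₂ = 3.846 km/s.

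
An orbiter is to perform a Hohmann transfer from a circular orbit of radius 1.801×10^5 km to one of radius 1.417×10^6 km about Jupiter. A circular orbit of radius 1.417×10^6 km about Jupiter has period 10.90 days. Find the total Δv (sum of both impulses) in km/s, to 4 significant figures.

From Kepler's third law T² = 4π²r³/μ at r = 1.417×10^6 km, T = 10.90 days = 10.90 × 86400 s = 9.4176×10^5 s: μ = 4π²r³/T² = 1.26645×10^8 km³/s².
Transfer-ellipse semi-major axis a_t = (r₁ + r₂)/2 = (1.801×10^5 + 1.417×10^6)/2 = 7.9855×10^5 km.
At r₁ the circular-orbit speed is v₁ = √(μ/r₁) = 26.518 km/s.
Transfer-orbit speed at r₁ (v² = μ(2/r − 1/a)): v_p = √[μ(2/r₁ − 1/a_t)] = 35.324 km/s.
First burn Δv₁ = |v_p − v₁| = 8.806 km/s.
Circular speed at r₂: v₂ = √(μ/r₂) = 9.454 km/s.
Transfer-orbit speed at r₂: v_a = √[μ(2/r₂ − 1/a_t)] = 4.490 km/s.
Second burn Δv₂ = |v₂ − v_a| = 4.964 km/s.
Total Δv = Δv₁ + Δv₂ = 13.77 km/s.

Δv = 13.77 km/s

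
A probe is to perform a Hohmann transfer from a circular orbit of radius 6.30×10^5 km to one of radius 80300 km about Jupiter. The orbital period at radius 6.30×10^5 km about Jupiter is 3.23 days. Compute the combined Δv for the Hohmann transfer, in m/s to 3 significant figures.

Δv = 20600 m/s

From Kepler's third law T² = 4π²r³/μ at r = 6.30×10^5 km, T = 3.23 days = 3.23 × 86400 s = 2.79072×10^5 s: μ = 4π²r³/T² = 1.26750×10^8 km³/s².
Semi-major axis of the transfer orbit: a_t = (6.300×10^5 + 80300)/2 = 3.5515×10^5 km.
Circular speed at r₁: v₁ = √(μ/r₁) = √(1.26750×10^8/6.300×10^5) = 14.1842 km/s.
Transfer-orbit speed at r₁ (vis-viva): v_a = √[μ(2/r₁ − 1/a_t)] = 6.74460 km/s.
First burn Δv₁ = |v_a − v₁| = 7.440 km/s.
Circular speed at r₂: v₂ = √(μ/r₂) = 39.73 km/s.
Transfer-orbit speed at r₂: v_p = √[μ(2/r₂ − 1/a_t)] = 52.92 km/s.
Second burn Δv₂ = |v₂ − v_p| = 13.19 km/s.
Total Δv = Δv₁ + Δv₂ = 20.63 km/s.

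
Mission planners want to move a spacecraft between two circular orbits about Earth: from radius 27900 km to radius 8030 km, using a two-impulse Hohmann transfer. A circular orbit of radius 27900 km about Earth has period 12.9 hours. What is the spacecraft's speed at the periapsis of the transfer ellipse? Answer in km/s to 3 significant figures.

v = 8.77 km/s

From Kepler's third law T² = 4π²r³/μ at r = 27900 km, T = 12.9 hours = 12.9 × 3600 s = 46440 s: μ = 4π²r³/T² = 3.97546×10^5 km³/s².
Semi-major axis of the transfer orbit: a_t = (27900 + 8030)/2 = 17965 km.
At periapsis, r = 8030 km.
Vis-viva: v = √[μ(2/r − 1/a_t)] = √[3.97546×10^5 × (2/8030 − 1/17965)] = 8.768 km/s.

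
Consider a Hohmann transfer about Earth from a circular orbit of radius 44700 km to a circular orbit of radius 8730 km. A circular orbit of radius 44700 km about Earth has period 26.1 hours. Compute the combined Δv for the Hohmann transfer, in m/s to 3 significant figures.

Δv = 3270 m/s

From Kepler's third law T² = 4π²r³/μ at r = 44700 km, T = 26.1 hours = 26.1 × 3600 s = 93960 s: μ = 4π²r³/T² = 3.99389×10^5 km³/s².
Semi-major axis of the transfer orbit: a_t = (44700 + 8730)/2 = 26715 km.
Circular speed at r₁: v₁ = √(μ/r₁) = √(3.99389×10^5/44700) = 2.9891 km/s.
On the transfer ellipse at r₁, vis-viva gives v_a = √[μ(2/r₁ − 1/a_t)] = 1.7087 km/s.
First burn Δv₁ = |v_a − v₁| = 1.2804 km/s.
At r₂, v₂ = √(μ/r₂) = 6.7638 km/s.
Transfer-orbit speed at r₂: v_p = √[μ(2/r₂ − 1/a_t)] = 8.7492 km/s.
Second burn Δv₂ = |v₂ − v_p| = 1.9854 km/s.
Δv = Δv₁ + Δv₂ = 1.2804 + 1.9854 = 3.266 km/s.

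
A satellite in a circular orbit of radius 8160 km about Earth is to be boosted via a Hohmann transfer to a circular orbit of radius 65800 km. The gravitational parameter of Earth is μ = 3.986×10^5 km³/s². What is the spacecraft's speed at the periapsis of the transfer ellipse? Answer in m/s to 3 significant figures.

Transfer-ellipse semi-major axis a_t = (r₁ + r₂)/2 = (8160 + 65800)/2 = 36980 km.
The periapsis of the transfer ellipse is at r = 8160 km.
Applying v² = μ(2/r − 1/a_t): v = 9.323 km/s.

v = 9320 m/s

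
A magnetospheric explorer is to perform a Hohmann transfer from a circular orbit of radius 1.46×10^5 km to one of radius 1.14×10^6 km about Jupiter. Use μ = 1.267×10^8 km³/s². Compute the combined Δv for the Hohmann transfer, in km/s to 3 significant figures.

Δv = 15.3 km/s

Transfer-ellipse semi-major axis a_t = (r₁ + r₂)/2 = (1.460×10^5 + 1.140×10^6)/2 = 6.430×10^5 km.
Circular speed at r₁: v₁ = √(μ/r₁) = √(1.267×10^8/1.460×10^5) = 29.459 km/s.
Transfer-orbit speed at r₁ (vis-viva equation): v_p = √[μ(2/r₁ − 1/a_t)] = 39.225 km/s.
First burn Δv₁ = |v_p − v₁| = 9.7660 km/s.
Circular speed at r₂: v₂ = √(μ/r₂) = 10.5423 km/s.
Transfer-orbit speed at r₂: v_a = √[μ(2/r₂ − 1/a_t)] = 5.02350 km/s.
Second burn Δv₂ = |v₂ − v_a| = 5.5188 km/s.
Total Δv = Δv₁ + Δv₂ = 15.28 km/s.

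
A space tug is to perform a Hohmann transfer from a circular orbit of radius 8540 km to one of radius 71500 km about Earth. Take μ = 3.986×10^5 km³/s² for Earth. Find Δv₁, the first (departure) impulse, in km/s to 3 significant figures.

The Hohmann ellipse has a_t = (r₁ + r₂)/2 = 40020 km.
Circular speed at r = 8540 km: v_c = √(μ/r) = 6.832 km/s.
Transfer-orbit speed at the same r (vis-viva, a = a_t): v_t = √[μ(2/r − 1/a_t)] = 9.132 km/s.
Δv₁ = |v_t − v_c| = |9.132 − 6.832| = 2.300 km/s.

Δv₁ = 2.30 km/s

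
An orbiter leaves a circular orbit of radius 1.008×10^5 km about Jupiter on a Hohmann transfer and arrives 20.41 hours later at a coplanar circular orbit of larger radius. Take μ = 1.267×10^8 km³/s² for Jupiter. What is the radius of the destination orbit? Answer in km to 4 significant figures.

r₂ = 7.207×10^5 km

Transfer time t = 20.41 hours = 73476 s, and t = π√(a_t³/μ).
So a_t = (μ t²/π²)^(1/3) = (1.267×10^8 × (73476)² / π²)^(1/3) = 4.1076×10^5 km.
Since a_t = (r₁ + r₂)/2, r₂ = 2a_t − r₁ = 2×4.1076×10^5 − 1.008×10^5 = 7.2072×10^5 km.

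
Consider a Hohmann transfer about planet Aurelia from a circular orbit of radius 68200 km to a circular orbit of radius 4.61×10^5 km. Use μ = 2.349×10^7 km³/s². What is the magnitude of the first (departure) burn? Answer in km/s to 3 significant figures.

Δv₁ = 5.94 km/s

The Hohmann ellipse has a_t = (r₁ + r₂)/2 = 2.646×10^5 km.
On the circular orbit at r = 68200 km, v_c = √(μ/r) = 18.559 km/s.
Vis-viva on the transfer ellipse at r = 68200 km gives v_t = √[μ(2/r − 1/a_t)] = 24.497 km/s.
Δv₁ = |v_t − v_c| = |24.497 − 18.559| = 5.938 km/s.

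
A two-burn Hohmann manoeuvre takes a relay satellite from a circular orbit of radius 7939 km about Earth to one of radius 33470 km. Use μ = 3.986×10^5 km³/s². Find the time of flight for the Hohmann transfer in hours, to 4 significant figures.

t = 4.118 hours

Transfer-ellipse semi-major axis a_t = (r₁ + r₂)/2 = (7939 + 33470)/2 = 20704.5 km.
Transfer time t = π√(a_t³/μ) = π√((20704.5)³ / 3.986×10^5) = 14824 s.
Converting: 14824 s ÷ 3600 s/hour = 4.118 hours.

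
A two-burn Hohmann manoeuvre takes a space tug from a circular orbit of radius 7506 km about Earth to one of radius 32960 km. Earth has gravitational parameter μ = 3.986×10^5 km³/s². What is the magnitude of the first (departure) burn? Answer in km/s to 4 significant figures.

Δv₁ = 2.014 km/s

Semi-major axis of the transfer orbit: a_t = (7506 + 32960)/2 = 20233 km.
Circular speed at r = 7506 km: v_c = √(μ/r) = 7.287 km/s.
Vis-viva on the transfer ellipse at r = 7506 km gives v_t = √[μ(2/r − 1/a_t)] = 9.301 km/s.
Δv₁ = |v_t − v_c| = |9.301 − 7.287| = 2.014 km/s.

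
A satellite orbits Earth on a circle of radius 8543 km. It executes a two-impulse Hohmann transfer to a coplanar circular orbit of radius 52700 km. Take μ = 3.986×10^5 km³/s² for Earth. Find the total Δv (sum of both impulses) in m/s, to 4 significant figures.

Δv = 3428 m/s

Transfer-ellipse semi-major axis a_t = (r₁ + r₂)/2 = (8543 + 52700)/2 = 30621.5 km.
Circular speed at r₁: v₁ = √(μ/r₁) = √(3.986×10^5/8543) = 6.831 km/s.
Transfer-orbit speed at r₁ (vis-viva): v_p = √[μ(2/r₁ − 1/a_t)] = 8.961 km/s.
First burn Δv₁ = |v_p − v₁| = 2.130 km/s.
Circular speed at r₂: v₂ = √(μ/r₂) = 2.7502 km/s.
Transfer-orbit speed at r₂: v_a = √[μ(2/r₂ − 1/a_t)] = 1.4526 km/s.
Second burn Δv₂ = |v₂ − v_a| = 1.298 km/s.
Δv = Δv₁ + Δv₂ = 2.130 + 1.298 = 3.428 km/s.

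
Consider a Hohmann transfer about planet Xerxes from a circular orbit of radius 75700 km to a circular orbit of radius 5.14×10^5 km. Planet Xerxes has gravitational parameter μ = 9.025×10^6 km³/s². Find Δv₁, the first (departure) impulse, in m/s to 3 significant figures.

Δv₁ = 3500 m/s

Semi-major axis of the transfer orbit: a_t = (75700 + 5.140×10^5)/2 = 2.9485×10^5 km.
Circular speed at r = 75700 km: v_c = √(μ/r) = 10.9188 km/s.
Vis-viva on the transfer ellipse at r = 75700 km gives v_t = √[μ(2/r − 1/a_t)] = 14.4164 km/s.
Δv₁ = |v_t − v_c| = |14.4164 − 10.9188| = 3.498 km/s.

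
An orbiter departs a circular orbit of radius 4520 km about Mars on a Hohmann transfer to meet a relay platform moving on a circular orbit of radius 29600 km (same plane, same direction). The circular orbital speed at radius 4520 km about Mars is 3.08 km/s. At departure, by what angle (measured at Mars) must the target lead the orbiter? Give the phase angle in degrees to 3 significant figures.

φ = 101°

From the circular-orbit relation v² = μ/r at r = 4520 km: μ = v²r = (3.08)² × 4520 = 42878.5 km³/s².
Transfer-ellipse semi-major axis a_t = (r₁ + r₂)/2 = (4520 + 29600)/2 = 17060 km.
Transfer time t = π√(a_t³/μ) = 33806 s.
The target's mean motion on its circular orbit is ω₂ = √(μ/r₂³) = 4.0661×10^-5 rad/s.
Angle swept by the target during transfer: ω₂·t = 1.3746 rad = 78.76°.
The orbiter traverses 180° on the transfer ellipse, so the target must lead by 180° − 78.76° = 101°.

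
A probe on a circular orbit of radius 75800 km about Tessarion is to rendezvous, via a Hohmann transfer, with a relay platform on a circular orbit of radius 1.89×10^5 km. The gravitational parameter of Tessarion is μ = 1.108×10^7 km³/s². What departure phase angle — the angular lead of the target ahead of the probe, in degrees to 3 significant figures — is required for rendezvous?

φ = 74.5°

Transfer-ellipse semi-major axis a_t = (r₁ + r₂)/2 = (75800 + 1.890×10^5)/2 = 1.324×10^5 km.
The half-period of the transfer ellipse is t = π√(a_t³/μ) = 45470 s.
The target's mean motion on its circular orbit is ω₂ = √(μ/r₂³) = 4.051×10^-5 rad/s.
Angle swept by the target during transfer: ω₂·t = 1.842 rad = 105.5°.
The probe traverses 180° on the transfer ellipse, so the target must lead by 180° − 105.5° = 74.5°.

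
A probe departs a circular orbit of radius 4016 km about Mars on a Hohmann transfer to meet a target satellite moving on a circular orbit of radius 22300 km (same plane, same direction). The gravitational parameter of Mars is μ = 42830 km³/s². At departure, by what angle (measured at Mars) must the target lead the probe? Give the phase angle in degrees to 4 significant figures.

The Hohmann ellipse has a_t = (r₁ + r₂)/2 = 13158 km.
Transfer time t = π√(a_t³/μ) = 22910 s.
The target's mean motion on its circular orbit is ω₂ = √(μ/r₂³) = 6.215×10^-5 rad/s.
Angle swept by the target during transfer: ω₂·t = 1.4239 rad = 81.58°.
Arrival is 180° from departure on the ellipse, so φ = 180° − 81.58° = 98.42°.

φ = 98.42°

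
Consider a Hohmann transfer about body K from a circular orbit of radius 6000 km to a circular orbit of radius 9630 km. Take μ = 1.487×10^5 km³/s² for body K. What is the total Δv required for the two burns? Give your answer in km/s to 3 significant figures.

Δv = 1.03 km/s

Semi-major axis of the transfer orbit: a_t = (6000 + 9630)/2 = 7815 km.
At r₁ the circular-orbit speed is v₁ = √(μ/r₁) = 4.9783 km/s.
Transfer-orbit speed at r₁ (vis-viva): v_p = √[μ(2/r₁ − 1/a_t)] = 5.5262 km/s.
First burn Δv₁ = |v_p − v₁| = 0.5479 km/s.
Circular speed at r₂: v₂ = √(μ/r₂) = 3.9295 km/s.
Transfer-orbit speed at r₂: v_a = √[μ(2/r₂ − 1/a_t)] = 3.4431 km/s.
Second burn Δv₂ = |v₂ − v_a| = 0.4864 km/s.
Δv = Δv₁ + Δv₂ = 0.5479 + 0.4864 = 1.034 km/s.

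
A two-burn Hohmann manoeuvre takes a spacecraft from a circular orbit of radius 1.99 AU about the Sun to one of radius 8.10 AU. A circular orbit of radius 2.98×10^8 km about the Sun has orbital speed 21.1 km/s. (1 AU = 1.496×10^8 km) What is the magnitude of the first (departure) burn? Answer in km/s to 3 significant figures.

From the circular-orbit relation v² = μ/r at r = 2.98×10^8 km: μ = v²r = (21.1)² × 2.98×10^8 = 1.32673×10^11 km³/s².
In km: r₁ = 1.99 × 1.496×10^8 = 2.97704×10^8 km; r₂ = 8.10 × 1.496×10^8 = 1.21176×10^9 km.
The Hohmann ellipse has a_t = (r₁ + r₂)/2 = 7.54732×10^8 km.
Circular speed at r = 2.97704×10^8 km: v_c = √(μ/r) = 21.110 km/s.
Transfer-orbit speed at the same r (vis-viva, a = a_t): v_t = √[μ(2/r − 1/a_t)] = 26.749 km/s.
Δv₁ = |v_t − v_c| = |26.749 − 21.110| = 5.639 km/s.

Δv₁ = 5.64 km/s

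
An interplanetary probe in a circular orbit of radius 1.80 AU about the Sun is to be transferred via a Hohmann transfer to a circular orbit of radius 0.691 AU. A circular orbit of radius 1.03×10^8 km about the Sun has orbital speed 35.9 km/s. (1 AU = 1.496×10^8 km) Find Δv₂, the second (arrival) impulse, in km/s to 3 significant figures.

From the circular-orbit relation v² = μ/r at r = 1.03×10^8 km: μ = v²r = (35.9)² × 1.03×10^8 = 1.32747×10^11 km³/s².
In km: r₁ = 1.80 × 1.496×10^8 = 2.6928×10^8 km; r₂ = 0.691 × 1.496×10^8 = 1.033736×10^8 km.
Transfer-ellipse semi-major axis a_t = (r₁ + r₂)/2 = (2.6928×10^8 + 1.033736×10^8)/2 = 1.863268×10^8 km.
Circular speed at r = 1.033736×10^8 km: v_c = √(μ/r) = 35.835 km/s.
Transfer-orbit speed at the same r (vis-viva, a = a_t): v_t = √[μ(2/r − 1/a_t)] = 43.080 km/s.
Δv₂ = |v_t − v_c| = |43.080 − 35.835| = 7.245 km/s.

Δv₂ = 7.24 km/s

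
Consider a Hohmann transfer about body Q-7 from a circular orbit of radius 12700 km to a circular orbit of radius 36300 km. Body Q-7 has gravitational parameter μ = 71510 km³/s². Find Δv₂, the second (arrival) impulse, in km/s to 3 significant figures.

Δv₂ = 0.393 km/s

Transfer-ellipse semi-major axis a_t = (r₁ + r₂)/2 = (12700 + 36300)/2 = 24500 km.
Circular speed at r = 36300 km: v_c = √(μ/r) = 1.404 km/s.
Vis-viva on the transfer ellipse at r = 36300 km gives v_t = √[μ(2/r − 1/a_t)] = 1.011 km/s.
Δv₂ = |v_t − v_c| = |1.011 − 1.404| = 0.3930 km/s.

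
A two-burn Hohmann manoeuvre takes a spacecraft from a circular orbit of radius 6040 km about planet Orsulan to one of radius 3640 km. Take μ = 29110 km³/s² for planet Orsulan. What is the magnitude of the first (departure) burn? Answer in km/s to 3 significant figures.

Δv₁ = 0.292 km/s

Transfer-ellipse semi-major axis a_t = (r₁ + r₂)/2 = (6040 + 3640)/2 = 4840 km.
Circular speed at r = 6040 km: v_c = √(μ/r) = 2.1953 km/s.
Vis-viva on the transfer ellipse at r = 6040 km gives v_t = √[μ(2/r − 1/a_t)] = 1.9038 km/s.
Δv₁ = |v_t − v_c| = |1.9038 − 2.1953| = 0.2915 km/s.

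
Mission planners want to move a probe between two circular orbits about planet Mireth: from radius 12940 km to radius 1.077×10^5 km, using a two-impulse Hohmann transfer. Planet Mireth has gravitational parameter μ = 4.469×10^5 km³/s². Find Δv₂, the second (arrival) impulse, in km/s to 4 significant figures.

The Hohmann ellipse has a_t = (r₁ + r₂)/2 = 60320 km.
Circular speed at r = 1.077×10^5 km: v_c = √(μ/r) = 2.0370 km/s.
Vis-viva on the transfer ellipse at r = 1.077×10^5 km gives v_t = √[μ(2/r − 1/a_t)] = 0.94348 km/s.
Δv₂ = |v_t − v_c| = |0.94348 − 2.0370| = 1.094 km/s.

Δv₂ = 1.094 km/s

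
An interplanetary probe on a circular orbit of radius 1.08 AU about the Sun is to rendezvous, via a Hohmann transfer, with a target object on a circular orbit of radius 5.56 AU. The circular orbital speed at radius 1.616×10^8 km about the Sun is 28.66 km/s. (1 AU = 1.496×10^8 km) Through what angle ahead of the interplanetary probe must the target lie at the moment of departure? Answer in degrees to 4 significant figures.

φ = 96.94°

From the circular-orbit relation v² = μ/r at r = 1.616×10^8 km: μ = v²r = (28.66)² × 1.616×10^8 = 1.32738×10^11 km³/s².
In km: r₁ = 1.08 × 1.496×10^8 = 1.61568×10^8 km; r₂ = 5.56 × 1.496×10^8 = 8.31776×10^8 km.
Semi-major axis of the transfer orbit: a_t = (1.61568×10^8 + 8.31776×10^8)/2 = 4.96672×10^8 km.
The half-period of the transfer ellipse is t = π√(a_t³/μ) = 9.5446×10^7 s.
Target angular speed ω₂ = √(μ/r₂³) = 1.5188×10^-8 rad/s.
Angle swept by the target during transfer: ω₂·t = 1.4496 rad = 83.06°.
Arrival is 180° from departure on the ellipse, so φ = 180° − 83.06° = 96.94°.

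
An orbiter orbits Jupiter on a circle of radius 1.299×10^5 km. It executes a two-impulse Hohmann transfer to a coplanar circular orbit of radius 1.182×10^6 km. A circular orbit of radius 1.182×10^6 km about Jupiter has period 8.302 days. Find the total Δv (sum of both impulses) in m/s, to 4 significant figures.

Δv = 16440 m/s

From Kepler's third law T² = 4π²r³/μ at r = 1.182×10^6 km, T = 8.302 days = 8.302 × 86400 s = 7.172928×10^5 s: μ = 4π²r³/T² = 1.26712×10^8 km³/s².
The Hohmann ellipse has a_t = (r₁ + r₂)/2 = 6.5595×10^5 km.
Circular speed at r₁: v₁ = √(μ/r₁) = √(1.26712×10^8/1.299×10^5) = 31.232 km/s.
On the transfer ellipse at r₁, vis-viva equation gives v_p = √[μ(2/r₁ − 1/a_t)] = 41.926 km/s.
First burn Δv₁ = |v_p − v₁| = 10.69 km/s.
Circular speed at r₂: v₂ = √(μ/r₂) = 10.354 km/s.
Transfer-orbit speed at r₂: v_a = √[μ(2/r₂ − 1/a_t)] = 4.6076 km/s.
Second burn Δv₂ = |v₂ − v_a| = 5.746 km/s.
Δv = Δv₁ + Δv₂ = 10.69 + 5.746 = 16.44 km/s.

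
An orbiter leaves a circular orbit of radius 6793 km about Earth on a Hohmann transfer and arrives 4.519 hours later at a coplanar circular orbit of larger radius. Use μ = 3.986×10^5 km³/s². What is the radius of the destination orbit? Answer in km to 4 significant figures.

Transfer time t = 4.519 hours = 16268.4 s, and t = π√(a_t³/μ).
So a_t = (μ t²/π²)^(1/3) = (3.986×10^5 × (16268.4)² / π²)^(1/3) = 22028 km.
Since a_t = (r₁ + r₂)/2, r₂ = 2a_t − r₁ = 2×22028 − 6793 = 37263 km.

r₂ = 37260 km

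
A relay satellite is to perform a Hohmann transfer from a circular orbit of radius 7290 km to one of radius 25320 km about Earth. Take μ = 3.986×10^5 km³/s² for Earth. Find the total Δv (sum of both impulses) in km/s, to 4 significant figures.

The Hohmann ellipse has a_t = (r₁ + r₂)/2 = 16305 km.
Circular speed at r₁: v₁ = √(μ/r₁) = √(3.986×10^5/7290) = 7.3944 km/s.
Transfer-orbit speed at r₁ (vis-viva): v_p = √[μ(2/r₁ − 1/a_t)] = 9.2146 km/s.
First burn Δv₁ = |v_p − v₁| = 1.820 km/s.
At r₂, v₂ = √(μ/r₂) = 3.968 km/s.
Transfer-orbit speed at r₂: v_a = √[μ(2/r₂ − 1/a_t)] = 2.653 km/s.
Second burn Δv₂ = |v₂ − v_a| = 1.315 km/s.
Δv = Δv₁ + Δv₂ = 1.820 + 1.315 = 3.135 km/s.

Δv = 3.135 km/s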